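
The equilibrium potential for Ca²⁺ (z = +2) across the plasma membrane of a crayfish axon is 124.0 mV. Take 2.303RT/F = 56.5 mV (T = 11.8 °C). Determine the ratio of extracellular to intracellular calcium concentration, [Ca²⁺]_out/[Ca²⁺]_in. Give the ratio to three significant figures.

log₁₀([out]/[in]) = E·z/(56.5) = 124.0 × 2 / 56.5 = 4.3894
[out]/[in] = 10^(4.3894) = 2.451e+04

24500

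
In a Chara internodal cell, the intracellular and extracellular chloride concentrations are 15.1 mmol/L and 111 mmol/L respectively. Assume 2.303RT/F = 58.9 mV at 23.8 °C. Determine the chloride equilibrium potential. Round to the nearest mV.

-51 mV

E = (58.9/z) · log₁₀([Cl⁻]_out/[Cl⁻]_in) with z = -1.
For an anion, dividing by z = -1 reverses the sign.
= (58.9/-1) · log₁₀(111/15.1) = -58.90 · log₁₀(7.351)
= -58.90 · (0.8663) = -51.03 mV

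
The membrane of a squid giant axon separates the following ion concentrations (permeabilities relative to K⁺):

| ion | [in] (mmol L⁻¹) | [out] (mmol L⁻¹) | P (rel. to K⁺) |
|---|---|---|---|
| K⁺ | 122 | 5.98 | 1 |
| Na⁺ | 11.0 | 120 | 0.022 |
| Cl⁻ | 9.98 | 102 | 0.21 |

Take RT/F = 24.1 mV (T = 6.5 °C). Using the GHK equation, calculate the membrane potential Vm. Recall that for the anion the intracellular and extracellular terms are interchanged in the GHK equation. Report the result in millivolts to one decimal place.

-62.6 mV

Vm = 24.1 · ln[(Σ P·[cation]ₒ + Σ P·[anion]ᵢ) / (Σ P·[cation]ᵢ + Σ P·[anion]ₒ)]
Numerator = 1×5.98 + 0.022×120 + 0.21×9.98 = 10.72
Denominator = 1×122 + 0.022×11.0 + 0.21×102 = 143.7
Vm = 24.1 · ln(0.07459) = 24.1 × (-2.5957) = -62.56 mV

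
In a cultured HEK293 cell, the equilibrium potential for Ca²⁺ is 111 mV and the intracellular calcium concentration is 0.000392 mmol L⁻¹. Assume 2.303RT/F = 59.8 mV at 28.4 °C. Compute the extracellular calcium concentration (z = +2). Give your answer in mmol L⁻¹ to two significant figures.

Nernst: E = (59.8/2) · log₁₀([out]/[in]), so log₁₀([out]/[in]) = 111.0 × 2 / 59.8 = 3.7124.
[out]/[in] = 10^(3.7124) = 5157.
[out] = 5157 × 0.000392 = 2.021 mmol L⁻¹.

2.0 mmol L⁻¹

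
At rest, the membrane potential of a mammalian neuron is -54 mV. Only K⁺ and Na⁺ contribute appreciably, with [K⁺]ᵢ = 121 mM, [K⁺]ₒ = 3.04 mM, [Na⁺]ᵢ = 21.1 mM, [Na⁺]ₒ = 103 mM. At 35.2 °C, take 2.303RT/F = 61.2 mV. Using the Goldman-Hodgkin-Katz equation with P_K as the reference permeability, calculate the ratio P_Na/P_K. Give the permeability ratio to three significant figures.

0.128

Let α = P_Na/P_K. GHK: Vm = 61.2·log₁₀[(Kₒ + α·Naₒ)/(Kᵢ + α·Naᵢ)].
10^(Vm/61.2) = 10^(-54.0/61.2) = 0.13111
So 0.13111·(Kᵢ + α·Naᵢ) = Kₒ + α·Naₒ → α = (0.13111·121.0 − 3.04) / (103.0 − 0.13111·21.1)
α = (15.86 − 3.04) / (103.0 − 2.766) = 12.82/100.2 = 0.1279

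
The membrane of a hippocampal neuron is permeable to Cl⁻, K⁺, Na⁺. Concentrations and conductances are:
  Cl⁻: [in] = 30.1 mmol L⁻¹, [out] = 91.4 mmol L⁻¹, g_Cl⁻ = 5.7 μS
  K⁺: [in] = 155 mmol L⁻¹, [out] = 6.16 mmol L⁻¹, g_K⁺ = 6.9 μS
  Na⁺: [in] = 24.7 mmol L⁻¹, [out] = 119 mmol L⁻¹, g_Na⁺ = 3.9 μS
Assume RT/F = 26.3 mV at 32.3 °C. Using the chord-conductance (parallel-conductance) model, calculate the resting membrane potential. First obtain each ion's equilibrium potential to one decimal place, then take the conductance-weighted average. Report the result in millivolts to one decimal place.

E_Cl⁻ = (26.3/-1)·ln(91.4/30.1) = -29.2 mV
E_K⁺ = (26.3/1)·ln(6.16/155) = -84.8 mV
E_Na⁺ = (26.3/1)·ln(119/24.7) = 41.4 mV
Vm = (Σ gᵢEᵢ)/(Σ gᵢ) = (5.7·-29.2 + 6.9·-84.8 + 3.9·41.4) / (5.7 + 6.9 + 3.9)
= -590.10 / 16.5 = -35.76 mV

-35.8 mV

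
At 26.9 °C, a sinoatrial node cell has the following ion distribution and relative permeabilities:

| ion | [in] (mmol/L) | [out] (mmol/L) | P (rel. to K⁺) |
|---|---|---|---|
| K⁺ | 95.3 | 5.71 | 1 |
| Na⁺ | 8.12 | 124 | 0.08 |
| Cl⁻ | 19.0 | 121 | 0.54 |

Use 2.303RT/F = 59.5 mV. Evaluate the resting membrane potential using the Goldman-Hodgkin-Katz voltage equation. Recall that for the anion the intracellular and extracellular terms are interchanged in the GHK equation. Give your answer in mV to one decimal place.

-47.3 mV

Vm = 59.5 · log₁₀[(Σ P·[cation]ₒ + Σ P·[anion]ᵢ) / (Σ P·[cation]ᵢ + Σ P·[anion]ₒ)]
Numerator = 1×5.71 + 0.08×124 + 0.54×19.0 = 25.89
Denominator = 1×95.3 + 0.08×8.12 + 0.54×121 = 161.3
Vm = 59.5 · log₁₀(0.16052) = 59.5 × (-0.7945) = -47.27 mV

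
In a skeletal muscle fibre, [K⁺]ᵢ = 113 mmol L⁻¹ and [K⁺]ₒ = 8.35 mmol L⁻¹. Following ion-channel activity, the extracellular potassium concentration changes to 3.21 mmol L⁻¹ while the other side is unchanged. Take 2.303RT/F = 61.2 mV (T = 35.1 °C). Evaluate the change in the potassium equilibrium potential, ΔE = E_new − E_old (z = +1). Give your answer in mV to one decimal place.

E_old = (61.2/1)·log₁₀(8.35/113) = -69.24 mV
E_new = (61.2/1)·log₁₀(3.21/113) = -94.65 mV
ΔE = -94.65 − (-69.24) = -25.41 mV

-25.4 mV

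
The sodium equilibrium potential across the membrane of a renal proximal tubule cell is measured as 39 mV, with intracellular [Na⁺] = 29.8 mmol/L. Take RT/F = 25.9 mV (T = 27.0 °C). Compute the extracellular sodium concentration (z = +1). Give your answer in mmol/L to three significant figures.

134 mmol/L

Nernst: E = (25.9/1) · ln([out]/[in]), so ln([out]/[in]) = 39.0 × 1 / 25.9 = 1.5058.
[out]/[in] = e^(1.5058) = 4.508.
[out] = 4.508 × 29.8 = 134.3 mmol/L.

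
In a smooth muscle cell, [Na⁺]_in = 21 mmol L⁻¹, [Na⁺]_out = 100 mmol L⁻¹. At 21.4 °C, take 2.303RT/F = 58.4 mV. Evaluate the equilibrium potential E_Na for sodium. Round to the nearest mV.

40 mV

E = (58.4/z) · log₁₀([Na⁺]_out/[Na⁺]_in) with z = +1.
= (58.4/1) · log₁₀(100/21) = 58.40 · log₁₀(4.762)
= 58.40 · (0.6778) = 39.58 mV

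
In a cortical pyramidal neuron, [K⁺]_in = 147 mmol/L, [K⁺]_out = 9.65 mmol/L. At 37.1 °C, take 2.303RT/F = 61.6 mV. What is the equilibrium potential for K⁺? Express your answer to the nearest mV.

-73 mV

E = (61.6/z) · log₁₀([K⁺]_out/[K⁺]_in) with z = +1.
= (61.6/1) · log₁₀(9.65/147) = 61.60 · log₁₀(0.06565)
= 61.60 · (-1.1828) = -72.86 mV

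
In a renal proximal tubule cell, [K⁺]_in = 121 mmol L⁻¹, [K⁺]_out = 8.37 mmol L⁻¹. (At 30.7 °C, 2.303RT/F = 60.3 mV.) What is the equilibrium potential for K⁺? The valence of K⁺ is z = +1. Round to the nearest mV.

E = (60.3/z) · log₁₀([K⁺]_out/[K⁺]_in) with z = +1.
= (60.3/1) · log₁₀(8.37/121) = 60.30 · log₁₀(0.06917)
= 60.30 · (-1.1601) = -69.95 mV

-70 mV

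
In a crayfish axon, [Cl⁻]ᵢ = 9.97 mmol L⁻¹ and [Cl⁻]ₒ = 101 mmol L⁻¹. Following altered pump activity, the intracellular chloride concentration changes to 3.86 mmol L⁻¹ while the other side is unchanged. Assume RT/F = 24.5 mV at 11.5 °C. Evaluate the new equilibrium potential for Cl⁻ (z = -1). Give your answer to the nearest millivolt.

-80 mV

After the shift: [Cl⁻]_out = 101, [Cl⁻]_in = 3.86 mmol L⁻¹.
E_new = (24.5/-1)·ln(101/3.86) = -24.50 · (3.2645) = -79.98 mV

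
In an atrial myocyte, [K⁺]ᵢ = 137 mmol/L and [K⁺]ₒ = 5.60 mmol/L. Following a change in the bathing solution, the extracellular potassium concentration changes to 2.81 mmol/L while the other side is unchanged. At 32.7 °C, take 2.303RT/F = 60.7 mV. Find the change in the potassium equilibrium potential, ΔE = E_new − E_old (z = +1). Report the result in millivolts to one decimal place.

E_old = (60.7/1)·log₁₀(5.60/137) = -84.28 mV
E_new = (60.7/1)·log₁₀(2.81/137) = -102.46 mV
ΔE = -102.46 − (-84.28) = -18.18 mV

-18.2 mV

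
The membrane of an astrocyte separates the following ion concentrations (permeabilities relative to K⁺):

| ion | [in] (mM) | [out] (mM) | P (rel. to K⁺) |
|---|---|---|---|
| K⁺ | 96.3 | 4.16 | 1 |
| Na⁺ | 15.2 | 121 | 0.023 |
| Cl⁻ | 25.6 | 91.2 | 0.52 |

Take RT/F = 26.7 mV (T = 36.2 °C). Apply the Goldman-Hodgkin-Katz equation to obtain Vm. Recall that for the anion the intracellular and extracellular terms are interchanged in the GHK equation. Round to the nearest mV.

Vm = 26.7 · ln[(Σ P·[cation]ₒ + Σ P·[anion]ᵢ) / (Σ P·[cation]ᵢ + Σ P·[anion]ₒ)]
Numerator = 1×4.16 + 0.023×121 + 0.52×25.6 = 20.26
Denominator = 1×96.3 + 0.023×15.2 + 0.52×91.2 = 144.1
Vm = 26.7 · ln(0.14059) = 26.7 × (-1.9619) = -52.38 mV

-52 mV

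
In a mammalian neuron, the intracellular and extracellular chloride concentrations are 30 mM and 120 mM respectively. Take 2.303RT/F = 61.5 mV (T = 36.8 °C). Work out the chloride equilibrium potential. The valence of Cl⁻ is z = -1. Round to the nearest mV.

-37 mV

E = (61.5/z) · log₁₀([Cl⁻]_out/[Cl⁻]_in) with z = -1.
For an anion, dividing by z = -1 reverses the sign.
= (61.5/-1) · log₁₀(120/30) = -61.50 · log₁₀(4)
= -61.50 · (0.6021) = -37.03 mV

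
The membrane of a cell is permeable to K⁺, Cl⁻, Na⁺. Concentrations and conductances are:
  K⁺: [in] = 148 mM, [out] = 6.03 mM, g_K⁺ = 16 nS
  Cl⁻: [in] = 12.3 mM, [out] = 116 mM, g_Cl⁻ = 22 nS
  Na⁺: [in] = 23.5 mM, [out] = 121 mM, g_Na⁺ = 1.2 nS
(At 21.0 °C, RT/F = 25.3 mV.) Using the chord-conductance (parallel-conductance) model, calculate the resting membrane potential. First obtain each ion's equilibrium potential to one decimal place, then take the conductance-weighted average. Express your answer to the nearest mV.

E_K⁺ = (25.3/1)·ln(6.03/148) = -81.0 mV
E_Cl⁻ = (25.3/-1)·ln(116/12.3) = -56.8 mV
E_Na⁺ = (25.3/1)·ln(121/23.5) = 41.5 mV
Vm = (Σ gᵢEᵢ)/(Σ gᵢ) = (16·-81.0 + 22·-56.8 + 1.2·41.5) / (16 + 22 + 1.2)
= -2495.80 / 39.2 = -63.67 mV

-64 mV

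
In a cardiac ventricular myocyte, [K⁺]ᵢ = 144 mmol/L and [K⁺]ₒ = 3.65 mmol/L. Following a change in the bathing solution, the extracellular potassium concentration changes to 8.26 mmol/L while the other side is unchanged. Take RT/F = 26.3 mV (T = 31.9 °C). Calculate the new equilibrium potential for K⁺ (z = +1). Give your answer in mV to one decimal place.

-75.2 mV

After the shift: [K⁺]_out = 8.26, [K⁺]_in = 144 mmol/L.
E_new = (26.3/1)·ln(8.26/144) = 26.30 · (-2.8584) = -75.18 mV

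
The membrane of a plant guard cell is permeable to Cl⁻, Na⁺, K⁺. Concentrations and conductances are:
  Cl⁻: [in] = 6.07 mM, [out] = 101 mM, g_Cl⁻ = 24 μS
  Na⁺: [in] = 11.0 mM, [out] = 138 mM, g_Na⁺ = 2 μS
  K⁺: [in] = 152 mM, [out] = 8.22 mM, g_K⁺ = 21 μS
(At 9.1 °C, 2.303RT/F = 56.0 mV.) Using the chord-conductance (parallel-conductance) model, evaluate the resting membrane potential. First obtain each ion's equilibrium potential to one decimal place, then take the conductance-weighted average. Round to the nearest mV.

E_Cl⁻ = (56.0/-1)·log₁₀(101/6.07) = -68.4 mV
E_Na⁺ = (56.0/1)·log₁₀(138/11.0) = 61.5 mV
E_K⁺ = (56.0/1)·log₁₀(8.22/152) = -71.0 mV
Vm = (Σ gᵢEᵢ)/(Σ gᵢ) = (24·-68.4 + 2·61.5 + 21·-71.0) / (24 + 2 + 21)
= -3009.60 / 47 = -64.03 mV

-64 mV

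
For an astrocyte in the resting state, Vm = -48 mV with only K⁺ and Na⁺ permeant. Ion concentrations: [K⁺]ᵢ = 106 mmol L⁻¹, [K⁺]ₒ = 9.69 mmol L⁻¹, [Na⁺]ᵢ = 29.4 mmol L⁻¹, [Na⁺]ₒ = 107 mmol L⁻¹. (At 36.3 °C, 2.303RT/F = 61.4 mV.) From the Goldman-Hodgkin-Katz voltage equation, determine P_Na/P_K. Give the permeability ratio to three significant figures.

Let α = P_Na/P_K. GHK: Vm = 61.4·log₁₀[(Kₒ + α·Naₒ)/(Kᵢ + α·Naᵢ)].
10^(Vm/61.4) = 10^(-48.0/61.4) = 0.16529
So 0.16529·(Kᵢ + α·Naᵢ) = Kₒ + α·Naₒ → α = (0.16529·106.0 − 9.69) / (107.0 − 0.16529·29.4)
α = (17.52 − 9.69) / (107.0 − 4.859) = 7.831/102.1 = 0.07666

0.0767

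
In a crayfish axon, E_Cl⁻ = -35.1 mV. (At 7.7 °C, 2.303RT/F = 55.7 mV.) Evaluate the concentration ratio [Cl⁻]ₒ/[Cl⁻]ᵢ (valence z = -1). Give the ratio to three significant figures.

log₁₀([out]/[in]) = E·z/(55.7) = -35.1 × -1 / 55.7 = 0.6302
[out]/[in] = 10^(0.6302) = 4.267

4.27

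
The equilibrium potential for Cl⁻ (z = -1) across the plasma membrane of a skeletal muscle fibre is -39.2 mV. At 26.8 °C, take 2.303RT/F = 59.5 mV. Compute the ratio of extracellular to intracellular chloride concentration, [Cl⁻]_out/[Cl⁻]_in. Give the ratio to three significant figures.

4.56

log₁₀([out]/[in]) = E·z/(59.5) = -39.2 × -1 / 59.5 = 0.6588
[out]/[in] = 10^(0.6588) = 4.559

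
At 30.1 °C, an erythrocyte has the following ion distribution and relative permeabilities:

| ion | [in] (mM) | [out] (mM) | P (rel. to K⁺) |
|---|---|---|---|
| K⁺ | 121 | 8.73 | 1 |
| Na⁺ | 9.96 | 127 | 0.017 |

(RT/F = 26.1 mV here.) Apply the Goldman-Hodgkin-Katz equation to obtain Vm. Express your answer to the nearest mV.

Vm = 26.1 · ln[(Σ P·[cation]ₒ + Σ P·[anion]ᵢ) / (Σ P·[cation]ᵢ + Σ P·[anion]ₒ)]
Numerator = 1×8.73 + 0.017×127 = 10.89
Denominator = 1×121 + 0.017×9.96 = 121.2
Vm = 26.1 · ln(0.089866) = 26.1 × (-2.4094) = -62.89 mV

-63 mV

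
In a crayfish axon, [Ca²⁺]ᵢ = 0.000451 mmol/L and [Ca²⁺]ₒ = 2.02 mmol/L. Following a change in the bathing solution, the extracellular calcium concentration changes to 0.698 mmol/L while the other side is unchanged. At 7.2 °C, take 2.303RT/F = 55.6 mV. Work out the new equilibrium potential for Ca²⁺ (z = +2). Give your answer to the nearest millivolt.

After the shift: [Ca²⁺]_out = 0.698, [Ca²⁺]_in = 0.000451 mmol/L.
E_new = (55.6/2)·log₁₀(0.698/0.000451) = 27.80 · (3.1897) = 88.67 mV

89 mV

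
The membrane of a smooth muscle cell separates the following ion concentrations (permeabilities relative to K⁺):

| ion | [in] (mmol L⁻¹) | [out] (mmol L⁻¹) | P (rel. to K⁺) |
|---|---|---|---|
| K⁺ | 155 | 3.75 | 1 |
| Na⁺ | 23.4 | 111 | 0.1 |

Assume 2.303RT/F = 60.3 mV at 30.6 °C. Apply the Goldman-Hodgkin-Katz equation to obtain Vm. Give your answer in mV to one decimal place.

-61.8 mV

Vm = 60.3 · log₁₀[(Σ P·[cation]ₒ + Σ P·[anion]ᵢ) / (Σ P·[cation]ᵢ + Σ P·[anion]ₒ)]
Numerator = 1×3.75 + 0.1×111 = 14.85
Denominator = 1×155 + 0.1×23.4 = 157.3
Vm = 60.3 · log₁₀(0.094382) = 60.3 × (-1.0251) = -61.81 mV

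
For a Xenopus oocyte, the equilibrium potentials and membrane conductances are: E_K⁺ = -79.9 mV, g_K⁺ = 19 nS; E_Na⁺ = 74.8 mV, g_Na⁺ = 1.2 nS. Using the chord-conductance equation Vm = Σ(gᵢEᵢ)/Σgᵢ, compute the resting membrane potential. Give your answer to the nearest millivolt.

-71 mV

Σ gᵢEᵢ = 19·(-79.9) + 1.2·(74.8) = -1428.34
Σ gᵢ = 19 + 1.2 = 20.2
Vm = -1428.34 / 20.2 = -70.71 mV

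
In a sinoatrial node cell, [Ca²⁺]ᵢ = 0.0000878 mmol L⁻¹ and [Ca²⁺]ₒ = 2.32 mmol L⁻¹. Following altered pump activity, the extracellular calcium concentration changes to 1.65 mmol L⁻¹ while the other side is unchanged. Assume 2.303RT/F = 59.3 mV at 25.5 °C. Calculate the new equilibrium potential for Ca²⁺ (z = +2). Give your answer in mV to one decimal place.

After the shift: [Ca²⁺]_out = 1.65, [Ca²⁺]_in = 0.0000878 mmol L⁻¹.
E_new = (59.3/2)·log₁₀(1.65/0.0000878) = 29.65 · (4.2740) = 126.72 mV

126.7 mV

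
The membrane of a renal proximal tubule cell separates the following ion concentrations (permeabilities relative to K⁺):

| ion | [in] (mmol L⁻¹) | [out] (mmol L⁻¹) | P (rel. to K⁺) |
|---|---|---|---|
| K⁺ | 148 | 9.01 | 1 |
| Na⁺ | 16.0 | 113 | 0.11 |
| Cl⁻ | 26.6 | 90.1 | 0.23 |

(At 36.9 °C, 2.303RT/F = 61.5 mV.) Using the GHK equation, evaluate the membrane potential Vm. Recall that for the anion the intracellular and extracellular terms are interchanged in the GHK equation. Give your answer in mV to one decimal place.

Vm = 61.5 · log₁₀[(Σ P·[cation]ₒ + Σ P·[anion]ᵢ) / (Σ P·[cation]ᵢ + Σ P·[anion]ₒ)]
Numerator = 1×9.01 + 0.11×113 + 0.23×26.6 = 27.56
Denominator = 1×148 + 0.11×16.0 + 0.23×90.1 = 170.5
Vm = 61.5 · log₁₀(0.16165) = 61.5 × (-0.7914) = -48.67 mV

-48.7 mV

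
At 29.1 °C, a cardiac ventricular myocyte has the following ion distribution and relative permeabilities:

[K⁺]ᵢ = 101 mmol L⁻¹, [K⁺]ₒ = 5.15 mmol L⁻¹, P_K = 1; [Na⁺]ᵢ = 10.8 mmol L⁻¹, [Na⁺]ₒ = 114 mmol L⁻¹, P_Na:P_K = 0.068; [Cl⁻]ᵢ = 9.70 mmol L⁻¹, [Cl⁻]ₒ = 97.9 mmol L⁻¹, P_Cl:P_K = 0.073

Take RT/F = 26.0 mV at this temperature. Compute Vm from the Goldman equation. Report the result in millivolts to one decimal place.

-54.1 mV

Vm = 26.0 · ln[(Σ P·[cation]ₒ + Σ P·[anion]ᵢ) / (Σ P·[cation]ᵢ + Σ P·[anion]ₒ)]
Numerator = 1×5.15 + 0.068×114 + 0.073×9.70 = 13.61
Denominator = 1×101 + 0.068×10.8 + 0.073×97.9 = 108.9
Vm = 26.0 · ln(0.125) = 26.0 × (-2.0794) = -54.07 mV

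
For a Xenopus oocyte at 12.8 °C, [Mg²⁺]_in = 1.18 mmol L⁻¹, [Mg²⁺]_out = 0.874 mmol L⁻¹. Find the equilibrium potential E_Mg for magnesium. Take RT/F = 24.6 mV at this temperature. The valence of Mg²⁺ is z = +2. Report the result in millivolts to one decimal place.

E = (24.6/z) · ln([Mg²⁺]_out/[Mg²⁺]_in) with z = +2.
= (24.6/2) · ln(0.874/1.18) = 12.30 · ln(0.7407)
= 12.30 · (-0.3002) = -3.69 mV

-3.7 mV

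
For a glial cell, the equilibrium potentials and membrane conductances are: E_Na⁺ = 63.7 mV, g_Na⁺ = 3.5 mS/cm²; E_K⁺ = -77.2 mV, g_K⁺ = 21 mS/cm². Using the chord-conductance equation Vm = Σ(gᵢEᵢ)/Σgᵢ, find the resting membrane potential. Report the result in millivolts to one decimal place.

Σ gᵢEᵢ = 3.5·(63.7) + 21·(-77.2) = -1398.25
Σ gᵢ = 3.5 + 21 = 24.5
Vm = -1398.25 / 24.5 = -57.07 mV

-57.1 mV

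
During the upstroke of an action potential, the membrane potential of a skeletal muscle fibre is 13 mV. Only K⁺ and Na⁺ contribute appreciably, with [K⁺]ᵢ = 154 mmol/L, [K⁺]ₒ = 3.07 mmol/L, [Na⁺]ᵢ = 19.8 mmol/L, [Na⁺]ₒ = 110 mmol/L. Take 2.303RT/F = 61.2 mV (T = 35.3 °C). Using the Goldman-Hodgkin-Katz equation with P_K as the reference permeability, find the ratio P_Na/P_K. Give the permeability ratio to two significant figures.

3.2

Let α = P_Na/P_K. GHK: Vm = 61.2·log₁₀[(Kₒ + α·Naₒ)/(Kᵢ + α·Naᵢ)].
10^(Vm/61.2) = 10^(13.0/61.2) = 1.6309
So 1.6309·(Kᵢ + α·Naᵢ) = Kₒ + α·Naₒ → α = (1.6309·154.0 − 3.07) / (110.0 − 1.6309·19.8)
α = (251.2 − 3.07) / (110.0 − 32.29) = 248.1/77.71 = 3.192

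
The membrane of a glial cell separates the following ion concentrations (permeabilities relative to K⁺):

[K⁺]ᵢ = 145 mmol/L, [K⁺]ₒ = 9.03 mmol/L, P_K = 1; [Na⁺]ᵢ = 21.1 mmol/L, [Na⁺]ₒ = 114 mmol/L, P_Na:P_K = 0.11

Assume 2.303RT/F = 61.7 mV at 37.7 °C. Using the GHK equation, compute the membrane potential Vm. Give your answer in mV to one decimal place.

-51.5 mV

Vm = 61.7 · log₁₀[(Σ P·[cation]ₒ + Σ P·[anion]ᵢ) / (Σ P·[cation]ᵢ + Σ P·[anion]ₒ)]
Numerator = 1×9.03 + 0.11×114 = 21.57
Denominator = 1×145 + 0.11×21.1 = 147.3
Vm = 61.7 · log₁₀(0.14641) = 61.7 × (-0.8344) = -51.48 mV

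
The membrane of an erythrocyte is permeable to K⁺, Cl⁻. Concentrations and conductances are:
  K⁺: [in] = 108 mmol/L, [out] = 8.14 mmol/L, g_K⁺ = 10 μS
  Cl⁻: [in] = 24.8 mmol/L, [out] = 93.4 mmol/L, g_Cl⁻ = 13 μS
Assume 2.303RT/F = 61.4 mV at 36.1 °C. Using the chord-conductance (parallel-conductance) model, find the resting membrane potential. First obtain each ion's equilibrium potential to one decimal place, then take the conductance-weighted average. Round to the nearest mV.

-50 mV

E_K⁺ = (61.4/1)·log₁₀(8.14/108) = -68.9 mV
E_Cl⁻ = (61.4/-1)·log₁₀(93.4/24.8) = -35.4 mV
Vm = (Σ gᵢEᵢ)/(Σ gᵢ) = (10·-68.9 + 13·-35.4) / (10 + 13)
= -1149.20 / 23 = -49.97 mV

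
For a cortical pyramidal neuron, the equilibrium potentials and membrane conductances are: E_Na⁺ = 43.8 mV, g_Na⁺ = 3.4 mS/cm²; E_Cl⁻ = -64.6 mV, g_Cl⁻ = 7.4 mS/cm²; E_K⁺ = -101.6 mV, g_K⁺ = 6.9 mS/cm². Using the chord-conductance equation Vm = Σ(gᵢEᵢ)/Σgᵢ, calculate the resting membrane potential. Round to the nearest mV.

-58 mV

Σ gᵢEᵢ = 3.4·(43.8) + 7.4·(-64.6) + 6.9·(-101.6) = -1030.16
Σ gᵢ = 3.4 + 7.4 + 6.9 = 17.7
Vm = -1030.16 / 17.7 = -58.20 mV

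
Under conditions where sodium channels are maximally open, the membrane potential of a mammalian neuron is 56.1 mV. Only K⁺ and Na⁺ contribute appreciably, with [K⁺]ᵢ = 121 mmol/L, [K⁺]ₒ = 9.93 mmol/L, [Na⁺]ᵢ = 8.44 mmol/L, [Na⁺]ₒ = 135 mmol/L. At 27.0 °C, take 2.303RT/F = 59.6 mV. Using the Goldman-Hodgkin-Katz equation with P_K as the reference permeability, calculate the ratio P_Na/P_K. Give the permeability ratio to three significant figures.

Let α = P_Na/P_K. GHK: Vm = 59.6·log₁₀[(Kₒ + α·Naₒ)/(Kᵢ + α·Naᵢ)].
10^(Vm/59.6) = 10^(56.1/59.6) = 8.7352
So 8.7352·(Kᵢ + α·Naᵢ) = Kₒ + α·Naₒ → α = (8.7352·121.0 − 9.93) / (135.0 − 8.7352·8.44)
α = (1057 − 9.93) / (135.0 − 73.73) = 1047/61.27 = 17.09

17.1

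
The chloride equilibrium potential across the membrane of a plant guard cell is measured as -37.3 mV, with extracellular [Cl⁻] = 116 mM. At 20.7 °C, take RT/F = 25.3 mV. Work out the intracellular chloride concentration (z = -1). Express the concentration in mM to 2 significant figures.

Nernst: E = (25.3/-1) · ln([out]/[in]), so ln([out]/[in]) = -37.3 × -1 / 25.3 = 1.4743.
[out]/[in] = e^(1.4743) = 4.368.
[in] = 116 / 4.368 = 26.56 mM.

27 mM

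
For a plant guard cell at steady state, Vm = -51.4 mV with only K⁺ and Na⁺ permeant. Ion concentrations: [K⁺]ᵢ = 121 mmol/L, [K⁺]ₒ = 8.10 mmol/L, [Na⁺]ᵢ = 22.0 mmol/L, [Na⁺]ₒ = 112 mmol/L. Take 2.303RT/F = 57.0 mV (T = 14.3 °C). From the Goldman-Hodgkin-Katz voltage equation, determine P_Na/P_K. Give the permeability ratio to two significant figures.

0.065

Let α = P_Na/P_K. GHK: Vm = 57.0·log₁₀[(Kₒ + α·Naₒ)/(Kᵢ + α·Naᵢ)].
10^(Vm/57.0) = 10^(-51.4/57.0) = 0.12539
So 0.12539·(Kᵢ + α·Naᵢ) = Kₒ + α·Naₒ → α = (0.12539·121.0 − 8.1) / (112.0 − 0.12539·22.0)
α = (15.17 − 8.1) / (112.0 − 2.758) = 7.072/109.2 = 0.06473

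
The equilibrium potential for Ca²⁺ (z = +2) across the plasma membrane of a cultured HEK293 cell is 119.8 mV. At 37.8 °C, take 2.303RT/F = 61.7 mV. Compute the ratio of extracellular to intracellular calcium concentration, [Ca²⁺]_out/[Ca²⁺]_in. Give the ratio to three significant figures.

log₁₀([out]/[in]) = E·z/(61.7) = 119.8 × 2 / 61.7 = 3.8833
[out]/[in] = 10^(3.8833) = 7644

7640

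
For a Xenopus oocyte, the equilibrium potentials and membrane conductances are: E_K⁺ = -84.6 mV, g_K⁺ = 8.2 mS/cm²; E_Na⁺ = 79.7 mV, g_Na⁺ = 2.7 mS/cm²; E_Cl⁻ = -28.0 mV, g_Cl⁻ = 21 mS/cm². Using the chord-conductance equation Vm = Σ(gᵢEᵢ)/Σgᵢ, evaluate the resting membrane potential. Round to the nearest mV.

Σ gᵢEᵢ = 8.2·(-84.6) + 2.7·(79.7) + 21·(-28.0) = -1066.53
Σ gᵢ = 8.2 + 2.7 + 21 = 31.9
Vm = -1066.53 / 31.9 = -33.43 mV

-33 mV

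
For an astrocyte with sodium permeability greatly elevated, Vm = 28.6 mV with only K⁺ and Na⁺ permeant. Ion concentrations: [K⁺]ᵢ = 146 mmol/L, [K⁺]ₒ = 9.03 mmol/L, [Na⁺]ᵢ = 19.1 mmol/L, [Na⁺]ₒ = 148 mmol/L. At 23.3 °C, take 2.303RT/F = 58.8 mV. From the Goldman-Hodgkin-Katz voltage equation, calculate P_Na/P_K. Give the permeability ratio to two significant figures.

4.9

Let α = P_Na/P_K. GHK: Vm = 58.8·log₁₀[(Kₒ + α·Naₒ)/(Kᵢ + α·Naᵢ)].
10^(Vm/58.8) = 10^(28.6/58.8) = 3.0647
So 3.0647·(Kᵢ + α·Naᵢ) = Kₒ + α·Naₒ → α = (3.0647·146.0 − 9.03) / (148.0 − 3.0647·19.1)
α = (447.5 − 9.03) / (148.0 − 58.54) = 438.4/89.46 = 4.901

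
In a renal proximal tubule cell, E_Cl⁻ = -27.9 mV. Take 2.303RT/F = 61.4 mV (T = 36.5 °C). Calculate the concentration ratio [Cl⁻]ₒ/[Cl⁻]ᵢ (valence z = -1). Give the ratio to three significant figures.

2.85

log₁₀([out]/[in]) = E·z/(61.4) = -27.9 × -1 / 61.4 = 0.4544
[out]/[in] = 10^(0.4544) = 2.847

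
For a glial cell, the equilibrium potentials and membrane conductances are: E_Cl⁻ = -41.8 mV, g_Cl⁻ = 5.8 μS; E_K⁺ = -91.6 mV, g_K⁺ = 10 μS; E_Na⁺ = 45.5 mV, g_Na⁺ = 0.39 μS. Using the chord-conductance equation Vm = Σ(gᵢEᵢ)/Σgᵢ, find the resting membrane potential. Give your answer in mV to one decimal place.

Σ gᵢEᵢ = 5.8·(-41.8) + 10·(-91.6) + 0.39·(45.5) = -1140.69
Σ gᵢ = 5.8 + 10 + 0.39 = 16.19
Vm = -1140.69 / 16.19 = -70.46 mV

-70.5 mV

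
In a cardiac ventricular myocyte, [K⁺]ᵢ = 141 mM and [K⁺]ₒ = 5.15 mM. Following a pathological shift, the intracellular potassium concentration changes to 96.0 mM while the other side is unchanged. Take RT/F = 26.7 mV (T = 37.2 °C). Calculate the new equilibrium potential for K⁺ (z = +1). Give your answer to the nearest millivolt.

After the shift: [K⁺]_out = 5.15, [K⁺]_in = 96.0 mM.
E_new = (26.7/1)·ln(5.15/96.0) = 26.70 · (-2.9254) = -78.11 mV

-78 mV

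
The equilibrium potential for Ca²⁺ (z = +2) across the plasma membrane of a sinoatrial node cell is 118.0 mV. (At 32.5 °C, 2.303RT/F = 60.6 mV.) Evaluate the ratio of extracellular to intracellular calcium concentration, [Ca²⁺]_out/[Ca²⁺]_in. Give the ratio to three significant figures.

log₁₀([out]/[in]) = E·z/(60.6) = 118.0 × 2 / 60.6 = 3.8944
[out]/[in] = 10^(3.8944) = 7841

7840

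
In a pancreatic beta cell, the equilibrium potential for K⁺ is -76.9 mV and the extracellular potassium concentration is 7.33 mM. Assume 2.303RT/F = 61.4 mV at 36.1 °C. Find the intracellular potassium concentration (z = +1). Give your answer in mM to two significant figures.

Nernst: E = (61.4/1) · log₁₀([out]/[in]), so log₁₀([out]/[in]) = -76.9 × 1 / 61.4 = -1.2524.
[out]/[in] = 10^(-1.2524) = 0.05592.
[in] = 7.33 / 0.05592 = 131.1 mM.

130 mM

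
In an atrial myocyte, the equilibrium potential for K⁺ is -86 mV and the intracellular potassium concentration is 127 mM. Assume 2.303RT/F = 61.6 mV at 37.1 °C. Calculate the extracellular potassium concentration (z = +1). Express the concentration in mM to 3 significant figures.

Nernst: E = (61.6/1) · log₁₀([out]/[in]), so log₁₀([out]/[in]) = -86.0 × 1 / 61.6 = -1.3961.
[out]/[in] = 10^(-1.3961) = 0.04017.
[out] = 0.04017 × 127 = 5.102 mM.

5.10 mM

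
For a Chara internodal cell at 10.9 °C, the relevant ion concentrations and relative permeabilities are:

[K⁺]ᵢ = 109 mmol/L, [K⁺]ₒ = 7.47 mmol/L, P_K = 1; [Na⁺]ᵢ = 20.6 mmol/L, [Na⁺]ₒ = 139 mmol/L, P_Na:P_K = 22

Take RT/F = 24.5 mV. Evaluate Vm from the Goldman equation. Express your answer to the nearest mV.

Vm = 24.5 · ln[(Σ P·[cation]ₒ + Σ P·[anion]ᵢ) / (Σ P·[cation]ᵢ + Σ P·[anion]ₒ)]
Numerator = 1×7.47 + 22×139 = 3065
Denominator = 1×109 + 22×20.6 = 562.2
Vm = 24.5 · ln(5.4526) = 24.5 × (1.6961) = 41.55 mV

42 mV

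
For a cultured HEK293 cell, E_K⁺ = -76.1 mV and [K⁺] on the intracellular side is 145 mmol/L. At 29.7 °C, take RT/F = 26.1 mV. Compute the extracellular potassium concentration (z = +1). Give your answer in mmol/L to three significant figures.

7.85 mmol/L

Nernst: E = (26.1/1) · ln([out]/[in]), so ln([out]/[in]) = -76.1 × 1 / 26.1 = -2.9157.
[out]/[in] = e^(-2.9157) = 0.05417.
[out] = 0.05417 × 145 = 7.854 mmol/L.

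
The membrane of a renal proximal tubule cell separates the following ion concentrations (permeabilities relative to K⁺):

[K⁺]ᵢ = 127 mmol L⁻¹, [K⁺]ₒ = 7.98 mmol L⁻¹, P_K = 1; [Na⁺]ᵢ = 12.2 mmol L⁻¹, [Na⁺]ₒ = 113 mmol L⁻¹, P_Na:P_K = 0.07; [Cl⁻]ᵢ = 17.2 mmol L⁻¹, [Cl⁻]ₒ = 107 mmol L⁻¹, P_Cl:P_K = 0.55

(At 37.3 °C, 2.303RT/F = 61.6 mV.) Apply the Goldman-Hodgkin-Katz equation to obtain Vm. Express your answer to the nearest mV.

-53 mV

Vm = 61.6 · log₁₀[(Σ P·[cation]ₒ + Σ P·[anion]ᵢ) / (Σ P·[cation]ᵢ + Σ P·[anion]ₒ)]
Numerator = 1×7.98 + 0.07×113 + 0.55×17.2 = 25.35
Denominator = 1×127 + 0.07×12.2 + 0.55×107 = 186.7
Vm = 61.6 · log₁₀(0.13578) = 61.6 × (-0.8672) = -53.42 mV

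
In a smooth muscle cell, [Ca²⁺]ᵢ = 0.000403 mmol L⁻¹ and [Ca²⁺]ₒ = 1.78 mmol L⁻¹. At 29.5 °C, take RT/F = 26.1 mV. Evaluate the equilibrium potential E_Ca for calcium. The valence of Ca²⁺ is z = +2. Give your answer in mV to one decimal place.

E = (26.1/z) · ln([Ca²⁺]_out/[Ca²⁺]_in) with z = +2.
= (26.1/2) · ln(1.78/0.000403) = 13.05 · ln(4417)
= 13.05 · (8.3932) = 109.53 mV

109.5 mV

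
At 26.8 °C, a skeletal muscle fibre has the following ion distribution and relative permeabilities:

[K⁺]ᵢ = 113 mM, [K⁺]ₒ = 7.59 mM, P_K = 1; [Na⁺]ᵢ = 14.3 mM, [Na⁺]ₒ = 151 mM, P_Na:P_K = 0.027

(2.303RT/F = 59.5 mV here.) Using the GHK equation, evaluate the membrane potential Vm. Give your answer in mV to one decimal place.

-58.8 mV

Vm = 59.5 · log₁₀[(Σ P·[cation]ₒ + Σ P·[anion]ᵢ) / (Σ P·[cation]ᵢ + Σ P·[anion]ₒ)]
Numerator = 1×7.59 + 0.027×151 = 11.67
Denominator = 1×113 + 0.027×14.3 = 113.4
Vm = 59.5 · log₁₀(0.1029) = 59.5 × (-0.9876) = -58.76 mV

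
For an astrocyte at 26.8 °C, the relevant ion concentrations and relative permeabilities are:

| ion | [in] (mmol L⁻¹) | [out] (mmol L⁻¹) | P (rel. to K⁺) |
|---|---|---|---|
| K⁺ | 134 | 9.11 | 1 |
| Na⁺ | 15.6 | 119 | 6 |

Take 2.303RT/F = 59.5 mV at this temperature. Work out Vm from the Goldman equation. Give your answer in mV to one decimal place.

Vm = 59.5 · log₁₀[(Σ P·[cation]ₒ + Σ P·[anion]ᵢ) / (Σ P·[cation]ᵢ + Σ P·[anion]ₒ)]
Numerator = 1×9.11 + 6×119 = 723.1
Denominator = 1×134 + 6×15.6 = 227.6
Vm = 59.5 · log₁₀(3.1771) = 59.5 × (0.5020) = 29.87 mV

29.9 mV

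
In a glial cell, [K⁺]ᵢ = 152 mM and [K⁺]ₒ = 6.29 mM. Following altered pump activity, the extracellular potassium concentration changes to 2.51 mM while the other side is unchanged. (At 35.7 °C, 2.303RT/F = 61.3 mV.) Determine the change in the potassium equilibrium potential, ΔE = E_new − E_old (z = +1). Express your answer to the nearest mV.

E_old = (61.3/1)·log₁₀(6.29/152) = -84.79 mV
E_new = (61.3/1)·log₁₀(2.51/152) = -109.25 mV
ΔE = -109.25 − (-84.79) = -24.46 mV

-24 mV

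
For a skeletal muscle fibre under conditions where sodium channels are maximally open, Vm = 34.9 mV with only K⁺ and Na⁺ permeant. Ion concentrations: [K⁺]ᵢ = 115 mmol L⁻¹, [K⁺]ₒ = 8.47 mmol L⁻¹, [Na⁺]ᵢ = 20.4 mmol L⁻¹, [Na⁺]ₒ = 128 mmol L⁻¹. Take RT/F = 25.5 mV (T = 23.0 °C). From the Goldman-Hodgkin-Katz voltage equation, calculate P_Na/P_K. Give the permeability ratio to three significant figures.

9.27

Let α = P_Na/P_K. GHK: Vm = 25.5·ln[(Kₒ + α·Naₒ)/(Kᵢ + α·Naᵢ)].
e^(Vm/25.5) = e^(34.9/25.5) = 3.93
So 3.93·(Kᵢ + α·Naᵢ) = Kₒ + α·Naₒ → α = (3.93·115.0 − 8.47) / (128.0 − 3.93·20.4)
α = (451.9 − 8.47) / (128.0 − 80.17) = 443.5/47.83 = 9.272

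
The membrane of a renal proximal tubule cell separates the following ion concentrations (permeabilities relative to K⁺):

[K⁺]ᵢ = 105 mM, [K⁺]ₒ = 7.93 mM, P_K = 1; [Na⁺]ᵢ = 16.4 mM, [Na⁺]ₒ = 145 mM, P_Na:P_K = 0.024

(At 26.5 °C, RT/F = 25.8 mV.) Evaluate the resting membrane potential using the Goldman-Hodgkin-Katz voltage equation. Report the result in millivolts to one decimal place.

Vm = 25.8 · ln[(Σ P·[cation]ₒ + Σ P·[anion]ᵢ) / (Σ P·[cation]ᵢ + Σ P·[anion]ₒ)]
Numerator = 1×7.93 + 0.024×145 = 11.41
Denominator = 1×105 + 0.024×16.4 = 105.4
Vm = 25.8 · ln(0.10826) = 25.8 × (-2.2232) = -57.36 mV

-57.4 mV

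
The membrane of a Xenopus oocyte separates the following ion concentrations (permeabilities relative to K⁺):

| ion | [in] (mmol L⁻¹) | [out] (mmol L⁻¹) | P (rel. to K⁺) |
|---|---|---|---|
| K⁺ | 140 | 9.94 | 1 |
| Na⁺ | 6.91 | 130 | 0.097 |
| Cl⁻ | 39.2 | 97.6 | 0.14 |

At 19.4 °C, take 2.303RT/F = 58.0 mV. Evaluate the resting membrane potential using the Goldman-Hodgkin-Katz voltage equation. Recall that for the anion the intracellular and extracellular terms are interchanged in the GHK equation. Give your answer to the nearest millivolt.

-43 mV

Vm = 58.0 · log₁₀[(Σ P·[cation]ₒ + Σ P·[anion]ᵢ) / (Σ P·[cation]ᵢ + Σ P·[anion]ₒ)]
Numerator = 1×9.94 + 0.097×130 + 0.14×39.2 = 28.04
Denominator = 1×140 + 0.097×6.91 + 0.14×97.6 = 154.3
Vm = 58.0 · log₁₀(0.18167) = 58.0 × (-0.7407) = -42.96 mV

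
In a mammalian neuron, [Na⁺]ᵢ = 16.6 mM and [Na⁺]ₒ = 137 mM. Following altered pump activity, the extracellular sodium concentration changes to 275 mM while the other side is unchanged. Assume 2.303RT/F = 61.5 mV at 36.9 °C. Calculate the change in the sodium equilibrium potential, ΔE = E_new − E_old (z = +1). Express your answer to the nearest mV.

19 mV

E_old = (61.5/1)·log₁₀(137/16.6) = 56.37 mV
E_new = (61.5/1)·log₁₀(275/16.6) = 74.98 mV
ΔE = 74.98 − (56.37) = 18.61 mV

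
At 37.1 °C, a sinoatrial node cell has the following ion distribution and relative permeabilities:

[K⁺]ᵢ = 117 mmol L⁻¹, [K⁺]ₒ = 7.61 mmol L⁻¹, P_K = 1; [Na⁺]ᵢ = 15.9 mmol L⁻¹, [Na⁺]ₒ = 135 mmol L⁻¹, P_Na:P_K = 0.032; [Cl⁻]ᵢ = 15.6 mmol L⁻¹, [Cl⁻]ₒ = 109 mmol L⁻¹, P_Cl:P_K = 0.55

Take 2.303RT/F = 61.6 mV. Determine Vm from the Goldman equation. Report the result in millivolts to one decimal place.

-57.7 mV

Vm = 61.6 · log₁₀[(Σ P·[cation]ₒ + Σ P·[anion]ᵢ) / (Σ P·[cation]ᵢ + Σ P·[anion]ₒ)]
Numerator = 1×7.61 + 0.032×135 + 0.55×15.6 = 20.51
Denominator = 1×117 + 0.032×15.9 + 0.55×109 = 177.5
Vm = 61.6 · log₁₀(0.11558) = 61.6 × (-0.9371) = -57.73 mV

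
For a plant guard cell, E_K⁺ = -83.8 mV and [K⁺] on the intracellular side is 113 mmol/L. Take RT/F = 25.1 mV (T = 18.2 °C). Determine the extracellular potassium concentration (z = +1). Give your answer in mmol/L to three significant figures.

4.01 mmol/L

Nernst: E = (25.1/1) · ln([out]/[in]), so ln([out]/[in]) = -83.8 × 1 / 25.1 = -3.3386.
[out]/[in] = e^(-3.3386) = 0.03548.
[out] = 0.03548 × 113 = 4.01 mmol/L.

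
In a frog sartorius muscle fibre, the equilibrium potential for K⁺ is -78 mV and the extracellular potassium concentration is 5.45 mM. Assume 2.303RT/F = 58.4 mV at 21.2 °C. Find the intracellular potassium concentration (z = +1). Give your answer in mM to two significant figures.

Nernst: E = (58.4/1) · log₁₀([out]/[in]), so log₁₀([out]/[in]) = -78.0 × 1 / 58.4 = -1.3356.
[out]/[in] = 10^(-1.3356) = 0.04617.
[in] = 5.45 / 0.04617 = 118 mM.

120 mM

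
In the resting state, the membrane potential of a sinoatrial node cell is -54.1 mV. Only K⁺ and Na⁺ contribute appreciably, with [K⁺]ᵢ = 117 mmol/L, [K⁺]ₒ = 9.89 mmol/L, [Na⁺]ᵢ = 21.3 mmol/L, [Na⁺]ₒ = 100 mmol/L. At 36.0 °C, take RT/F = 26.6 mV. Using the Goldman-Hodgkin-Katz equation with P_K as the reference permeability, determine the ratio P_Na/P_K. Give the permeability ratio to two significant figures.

0.056

Let α = P_Na/P_K. GHK: Vm = 26.6·ln[(Kₒ + α·Naₒ)/(Kᵢ + α·Naᵢ)].
e^(Vm/26.6) = e^(-54.1/26.6) = 0.13083
So 0.13083·(Kᵢ + α·Naᵢ) = Kₒ + α·Naₒ → α = (0.13083·117.0 − 9.89) / (100.0 − 0.13083·21.3)
α = (15.31 − 9.89) / (100.0 − 2.787) = 5.417/97.21 = 0.05573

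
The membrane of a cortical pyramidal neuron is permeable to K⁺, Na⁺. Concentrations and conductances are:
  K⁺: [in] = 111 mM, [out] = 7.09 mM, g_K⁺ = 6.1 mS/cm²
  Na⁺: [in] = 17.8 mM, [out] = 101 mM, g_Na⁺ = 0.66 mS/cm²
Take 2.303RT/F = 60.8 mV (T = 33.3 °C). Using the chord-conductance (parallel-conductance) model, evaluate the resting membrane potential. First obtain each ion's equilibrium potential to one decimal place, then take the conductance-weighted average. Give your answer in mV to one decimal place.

-61.0 mV

E_K⁺ = (60.8/1)·log₁₀(7.09/111) = -72.6 mV
E_Na⁺ = (60.8/1)·log₁₀(101/17.8) = 45.8 mV
Vm = (Σ gᵢEᵢ)/(Σ gᵢ) = (6.1·-72.6 + 0.66·45.8) / (6.1 + 0.66)
= -412.63 / 6.76 = -61.04 mV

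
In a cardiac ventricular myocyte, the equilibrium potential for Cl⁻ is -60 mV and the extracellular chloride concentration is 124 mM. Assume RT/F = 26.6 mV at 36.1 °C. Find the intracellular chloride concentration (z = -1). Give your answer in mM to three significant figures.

13.0 mM

Nernst: E = (26.6/-1) · ln([out]/[in]), so ln([out]/[in]) = -60.0 × -1 / 26.6 = 2.2556.
[out]/[in] = e^(2.2556) = 9.541.
[in] = 124 / 9.541 = 13 mM.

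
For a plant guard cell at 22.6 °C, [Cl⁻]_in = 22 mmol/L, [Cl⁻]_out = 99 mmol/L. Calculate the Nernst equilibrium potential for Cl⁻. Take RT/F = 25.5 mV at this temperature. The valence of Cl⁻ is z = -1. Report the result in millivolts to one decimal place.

E = (25.5/z) · ln([Cl⁻]_out/[Cl⁻]_in) with z = -1.
For an anion, dividing by z = -1 reverses the sign.
= (25.5/-1) · ln(99/22) = -25.50 · ln(4.5)
= -25.50 · (1.5041) = -38.35 mV

-38.4 mV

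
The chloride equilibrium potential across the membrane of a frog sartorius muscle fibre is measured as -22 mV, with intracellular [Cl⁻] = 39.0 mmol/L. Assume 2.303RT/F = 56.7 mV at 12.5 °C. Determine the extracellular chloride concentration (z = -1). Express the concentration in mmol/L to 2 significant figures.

95 mmol/L

Nernst: E = (56.7/-1) · log₁₀([out]/[in]), so log₁₀([out]/[in]) = -22.0 × -1 / 56.7 = 0.3880.
[out]/[in] = 10^(0.3880) = 2.443.
[out] = 2.443 × 39.0 = 95.3 mmol/L.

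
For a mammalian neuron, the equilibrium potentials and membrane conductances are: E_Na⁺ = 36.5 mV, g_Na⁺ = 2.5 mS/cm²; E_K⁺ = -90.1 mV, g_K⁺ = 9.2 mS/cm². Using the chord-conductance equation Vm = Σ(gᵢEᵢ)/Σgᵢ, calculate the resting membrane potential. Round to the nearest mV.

-63 mV

Σ gᵢEᵢ = 2.5·(36.5) + 9.2·(-90.1) = -737.67
Σ gᵢ = 2.5 + 9.2 = 11.7
Vm = -737.67 / 11.7 = -63.05 mV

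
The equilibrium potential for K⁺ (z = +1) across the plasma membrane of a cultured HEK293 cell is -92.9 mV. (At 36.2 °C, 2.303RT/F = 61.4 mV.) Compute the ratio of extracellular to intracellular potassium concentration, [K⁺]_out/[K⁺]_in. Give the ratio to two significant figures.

log₁₀([out]/[in]) = E·z/(61.4) = -92.9 × 1 / 61.4 = -1.5130
[out]/[in] = 10^(-1.5130) = 0.03069

0.031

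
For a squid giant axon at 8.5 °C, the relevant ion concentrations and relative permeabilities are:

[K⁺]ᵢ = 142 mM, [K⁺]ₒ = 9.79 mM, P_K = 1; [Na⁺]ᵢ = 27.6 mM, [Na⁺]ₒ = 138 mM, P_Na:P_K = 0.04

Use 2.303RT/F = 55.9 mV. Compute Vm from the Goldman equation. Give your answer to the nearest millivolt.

-54 mV

Vm = 55.9 · log₁₀[(Σ P·[cation]ₒ + Σ P·[anion]ᵢ) / (Σ P·[cation]ᵢ + Σ P·[anion]ₒ)]
Numerator = 1×9.79 + 0.04×138 = 15.31
Denominator = 1×142 + 0.04×27.6 = 143.1
Vm = 55.9 · log₁₀(0.10699) = 55.9 × (-0.9707) = -54.26 mV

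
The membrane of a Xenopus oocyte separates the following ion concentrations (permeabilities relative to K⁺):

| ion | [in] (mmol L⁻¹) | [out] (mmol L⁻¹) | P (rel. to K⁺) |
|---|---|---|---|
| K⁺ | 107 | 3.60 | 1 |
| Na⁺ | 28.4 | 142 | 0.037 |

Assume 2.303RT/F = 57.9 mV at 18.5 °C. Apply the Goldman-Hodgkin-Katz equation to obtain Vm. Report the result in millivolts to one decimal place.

-62.9 mV

Vm = 57.9 · log₁₀[(Σ P·[cation]ₒ + Σ P·[anion]ᵢ) / (Σ P·[cation]ᵢ + Σ P·[anion]ₒ)]
Numerator = 1×3.60 + 0.037×142 = 8.854
Denominator = 1×107 + 0.037×28.4 = 108.1
Vm = 57.9 · log₁₀(0.081943) = 57.9 × (-1.0865) = -62.91 mV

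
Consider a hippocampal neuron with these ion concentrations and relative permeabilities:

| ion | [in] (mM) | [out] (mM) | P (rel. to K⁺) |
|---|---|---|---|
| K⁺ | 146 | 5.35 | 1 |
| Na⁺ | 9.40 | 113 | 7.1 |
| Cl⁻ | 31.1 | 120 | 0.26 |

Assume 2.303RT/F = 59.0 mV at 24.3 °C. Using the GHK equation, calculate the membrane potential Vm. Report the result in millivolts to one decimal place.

Vm = 59.0 · log₁₀[(Σ P·[cation]ₒ + Σ P·[anion]ᵢ) / (Σ P·[cation]ᵢ + Σ P·[anion]ₒ)]
Numerator = 1×5.35 + 7.1×113 + 0.26×31.1 = 815.7
Denominator = 1×146 + 7.1×9.40 + 0.26×120 = 243.9
Vm = 59.0 · log₁₀(3.344) = 59.0 × (0.5243) = 30.93 mV

30.9 mV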